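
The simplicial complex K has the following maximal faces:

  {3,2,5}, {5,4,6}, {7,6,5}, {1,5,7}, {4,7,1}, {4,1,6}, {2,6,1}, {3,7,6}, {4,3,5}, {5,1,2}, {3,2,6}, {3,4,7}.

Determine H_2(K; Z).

H_2 ≅ 0.

Take the total order 1 < 2 < 3 < 4 < 5 < 6 < 7 on the vertex set. Then K (dimension 2) consists of the simplices:

  0-simplices (7): [1], [2], [3], [4], [5], [6], [7]
  1-simplices (18): [1,2], [1,4], [1,5], [1,6], [1,7], [2,3], [2,5], [2,6], [3,4], [3,5], [3,6], [3,7], [4,5], [4,6], [4,7], [5,6], [5,7], [6,7]
  2-simplices (12): [1,2,5], [1,2,6], [1,4,6], [1,4,7], [1,5,7], [2,3,5], [2,3,6], [3,4,5], [3,4,7], [3,6,7], [4,5,6], [5,6,7]

Hence C_0 ≅ Z^7, C_1 ≅ Z^18, C_2 ≅ Z^12.

The boundary map ∂_1: C_1 → C_0 maps an edge to its endpoints' difference, ∂[p,q] = q − p. For instance
  ∂[5,7] = [7] − [5].
As a 7×18 matrix over Z this has rank 6, with invariant factors (1,1,1,1,1,1).

Boundary ∂_2: C_2 → C_1 maps a triangle to the signed sum of its edges. For instance
  ∂[2,3,5] = [3,5] − [2,5] + [2,3],
  ∂[1,4,6] = [4,6] − [1,6] + [1,4].
As a 18×12 matrix over Z this has rank 12, with invariant factors (1,1,1,1,1,1,1,1,1,1,1,2).

Computing H_k = (kernel of ∂_k) / (image of ∂_{k+1}):

  H_2: rank ker ∂_2 − rank ∂_3 = (12 − 12) − 0 = 0, and there is no ∂_3, so H_2 ≅ 0.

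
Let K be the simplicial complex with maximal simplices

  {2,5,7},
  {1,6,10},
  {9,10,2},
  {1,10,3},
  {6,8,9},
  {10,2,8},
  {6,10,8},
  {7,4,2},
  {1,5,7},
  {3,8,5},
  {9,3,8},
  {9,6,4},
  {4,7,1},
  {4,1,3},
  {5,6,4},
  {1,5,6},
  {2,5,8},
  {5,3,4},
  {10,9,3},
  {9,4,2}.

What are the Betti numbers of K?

b_0 = 1, b_1 = 1, b_2 = 0.

Order the vertices as 1 < 2 < 3 < 4 < 5 < 6 < 7 < 8 < 9 < 10. Listing each simplex with vertices in this order, K has dimension 2 with simplices:

  0-simplices (10): [1], [2], [3], [4], [5], [6], [7], [8], [9], [10]
  1-simplices (30): (30 of them)
  2-simplices (20): (20 of them)

Hence C_0 ≅ Z^10, C_1 ≅ Z^30, C_2 ≅ Z^20.

Boundary ∂_1: C_1 → C_0 maps an edge to its endpoints' difference, ∂[p,q] = q − p.
This gives a 10×30 integer matrix of rank 9; reducing to Smith normal form yields diagonal entries (1,1,1,1,1,1,1,1,1).

∂_2: C_2 → C_1 maps a triangle to the signed sum of its edges. For instance
  ∂[3,8,9] = [8,9] − [3,9] + [3,8],
  ∂[1,5,7] = [5,7] − [1,7] + [1,5].
As a 30×20 matrix over Z this has rank 20, with invariant factors (1,1,1,1,1,1,1,1,1,1,1,1,1,1,1,1,1,1,1,2).

Computing H_k = (kernel of ∂_k) / (image of ∂_{k+1}):

  H_0: rank C_0 − rank ∂_1 = 10 − 9 = 1, and the invariant factors of ∂_1 are all 1, so H_0 = Z.
  H_1: rank ker ∂_1 − rank ∂_2 = (30 − 9) − 20 = 1, and ∂_2 has invariant factor 2 > 1, so H_1 = Z ⊕ Z/2Z.
  H_2: rank ker ∂_2 − rank ∂_3 = (20 − 20) − 0 = 0, and there is no ∂_3, so H_2 = 0.

Hence the Betti numbers are b_0 = 1, b_1 = 1, b_2 = 0.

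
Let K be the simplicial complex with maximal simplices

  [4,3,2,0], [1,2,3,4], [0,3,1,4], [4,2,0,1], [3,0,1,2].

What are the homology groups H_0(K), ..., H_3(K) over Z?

Order the vertices as 0 < 1 < 2 < 3 < 4. Listing each simplex with vertices in this order, K has dimension 3 with simplices:

  0-simplices (5): [0], [1], [2], [3], [4]
  1-simplices (10): [0,1], [0,2], [0,3], [0,4], [1,2], [1,3], [1,4], [2,3], [2,4], [3,4]
  2-simplices (10): [0,1,2], [0,1,3], [0,1,4], [0,2,3], [0,2,4], [0,3,4], [1,2,3], [1,2,4], [1,3,4], [2,3,4]
  3-simplices (5): [0,1,2,3], [0,1,2,4], [0,1,3,4], [0,2,3,4], [1,2,3,4]

Hence C_0 ≅ Z^5, C_1 ≅ Z^10, C_2 ≅ Z^10, C_3 ≅ Z^5.

The boundary map ∂_1: C_1 → C_0 is given by ∂[p,q] = [q] − [p]. For instance
  ∂[0,1] = [1] − [0].
As a 5×10 matrix over Z this has rank 4, with invariant factors (1,1,1,1).

∂_2: C_2 → C_1 maps a triangle to the signed sum of its edges. For instance
  ∂[0,2,4] = [2,4] − [0,4] + [0,2],
  ∂[2,3,4] = [3,4] − [2,4] + [2,3].
The resulting 10×10 matrix has rank 6, and its Smith normal form has invariant factors (1,1,1,1,1,1).

Boundary ∂_3: C_3 → C_2 sends each 3-simplex σ to the alternating sum Σ_i (−1)^i (σ with its i-th vertex removed). For instance
  ∂[0,1,2,4] = [1,2,4] − [0,2,4] + [0,1,4] − [0,1,2],
  ∂[0,1,3,4] = [1,3,4] − [0,3,4] + [0,1,4] − [0,1,3].
The resulting 10×5 matrix has rank 4, and its Smith normal form has invariant factors (1,1,1,1).

Now H_k = ker ∂_k / im ∂_{k+1}, so:

  H_0: rank C_0 − rank ∂_1 = 5 − 4 = 1, and the invariant factors of ∂_1 are all 1, so H_0 = Z.
  H_1: rank ker ∂_1 − rank ∂_2 = (10 − 4) − 6 = 0, and the invariant factors of ∂_2 are all 1, so H_1 = 0.
  H_2: rank ker ∂_2 − rank ∂_3 = (10 − 6) − 4 = 0, and the invariant factors of ∂_3 are all 1, so H_2 = 0.
  H_3: rank ker ∂_3 − rank ∂_4 = (5 − 4) − 0 = 1, and there is no ∂_4, so H_3 = Z.

As a check, the Euler characteristic is 5 − 10 + 10 − 5 = 0, which agrees with 1 − 0 + 0 − 1 = 0.
(K is a triangulation of the 3-sphere S^3.)

H_0 = Z,  H_1 = 0,  H_2 = 0,  H_3 = Z.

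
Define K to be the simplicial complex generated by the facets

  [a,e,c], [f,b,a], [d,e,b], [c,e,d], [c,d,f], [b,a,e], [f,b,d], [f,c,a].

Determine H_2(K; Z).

H_2 = Z.

K has 6 vertices, 12 edges, 8 triangles.
rank ∂_2 = 7, rank ∂_3 = 0 ⇒ b_2 = 8 − 7 − 0 = 1. So H_2 ≅ Z.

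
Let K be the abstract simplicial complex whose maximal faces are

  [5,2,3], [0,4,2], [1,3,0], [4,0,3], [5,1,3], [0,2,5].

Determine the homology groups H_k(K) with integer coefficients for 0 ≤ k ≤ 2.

H_0 = Z,  H_1 = Z,  H_2 = 0.

Fix the vertex order 0 < 1 < 2 < 3 < 4 < 5 and write every simplex with vertices in increasing order. Then dim K = 2 and the simplices of K are:

  0-simplices (6): [0], [1], [2], [3], [4], [5]
  1-simplices (12): [0,1], [0,2], [0,3], [0,4], [0,5], [1,3], [1,5], [2,3], [2,4], [2,5], [3,4], [3,5]
  2-simplices (6): [0,1,3], [0,2,4], [0,2,5], [0,3,4], [1,3,5], [2,3,5]

Hence C_0 ≅ Z^6, C_1 ≅ Z^12, C_2 ≅ Z^6.

Boundary ∂_1: C_1 → C_0 is given by ∂[p,q] = [q] − [p]. For instance
  ∂[0,5] = [5] − [0].
This gives a 6×12 integer matrix of rank 5; reducing to Smith normal form yields diagonal entries (1,1,1,1,1).

Boundary ∂_2: C_2 → C_1 acts by ∂[p,q,r] = [q,r] − [p,r] + [p,q]. For instance
  ∂[0,2,5] = [2,5] − [0,5] + [0,2],
  ∂[2,3,5] = [3,5] − [2,5] + [2,3].
As a 12×6 matrix over Z this has rank 6, with invariant factors (1,1,1,1,1,1).

Computing H_k = (kernel of ∂_k) / (image of ∂_{k+1}):

  H_0: rank C_0 − rank ∂_1 = 6 − 5 = 1, and the invariant factors of ∂_1 are all 1, so H_0 ≅ Z.
  H_1: rank ker ∂_1 − rank ∂_2 = (12 − 5) − 6 = 1, and the invariant factors of ∂_2 are all 1, so H_1 ≅ Z.
  H_2: rank ker ∂_2 − rank ∂_3 = (6 − 6) − 0 = 0, and there is no ∂_3, so H_2 ≅ 0.

As a check, the Euler characteristic is 6 − 12 + 6 = 0, which agrees with 1 − 1 + 0 = 0.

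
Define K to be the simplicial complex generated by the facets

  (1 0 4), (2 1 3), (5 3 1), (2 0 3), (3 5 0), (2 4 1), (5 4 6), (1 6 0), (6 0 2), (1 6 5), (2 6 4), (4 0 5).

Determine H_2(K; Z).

H_2 ≅ 0.

Take the total order 0 < 1 < 2 < 3 < 4 < 5 < 6 on the vertex set. Then K (dimension 2) consists of the simplices:

  0-simplices (7): [0], [1], [2], [3], [4], [5], [6]
  1-simplices (18): [0,1], [0,2], [0,3], [0,4], [0,5], [0,6], [1,2], [1,3], [1,4], [1,5], [1,6], [2,3], [2,4], [2,6], [3,5], [4,5], [4,6], [5,6]
  2-simplices (12): [0,1,4], [0,1,6], [0,2,3], [0,2,6], [0,3,5], [0,4,5], [1,2,3], [1,2,4], [1,3,5], [1,5,6], [2,4,6], [4,5,6]

so the chain groups are C_0 ≅ Z^7, C_1 ≅ Z^18, C_2 ≅ Z^12.

The boundary map ∂_1: C_1 → C_0 is given by ∂[p,q] = [q] − [p].
This gives a 7×18 integer matrix of rank 6; reducing to Smith normal form yields diagonal entries (1,1,1,1,1,1).

∂_2: C_2 → C_1 maps a triangle to the signed sum of its edges. For instance
  ∂[0,1,4] = [1,4] − [0,4] + [0,1],
  ∂[0,1,6] = [1,6] − [0,6] + [0,1].
As a 18×12 matrix over Z this has rank 12, with invariant factors (1,1,1,1,1,1,1,1,1,1,1,2).

From H_k ≅ ker(∂_k) / im(∂_{k+1}) we obtain:

  H_2: rank ker ∂_2 − rank ∂_3 = (12 − 12) − 0 = 0, and there is no ∂_3, so H_2 ≅ 0.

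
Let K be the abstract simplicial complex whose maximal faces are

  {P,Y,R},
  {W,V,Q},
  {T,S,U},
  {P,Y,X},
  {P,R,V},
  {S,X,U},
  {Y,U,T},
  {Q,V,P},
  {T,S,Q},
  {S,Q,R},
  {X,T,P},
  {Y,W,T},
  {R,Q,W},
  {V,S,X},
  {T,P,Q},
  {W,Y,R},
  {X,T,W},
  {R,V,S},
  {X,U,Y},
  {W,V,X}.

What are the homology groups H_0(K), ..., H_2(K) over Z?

H_0 ≅ Z,  H_1 ≅ Z ⊕ Z/2Z,  H_2 = 0.

Take the total order P < Q < R < S < T < U < V < W < X < Y on the vertex set. Then K (dimension 2) consists of the simplices:

  0-simplices (10): P, Q, R, S, T, U, V, W, X, Y
  1-simplices (30): PQ, PR, PT, PV, PX, PY, QR, QS, QT, QV, QW, RS, RV, RW, RY, ST, SU, SV, SX, TU, TW, TX, TY, UX, UY, VW, VX, WX, WY, XY
  2-simplices (20): PQT, PQV, PRV, PRY, PTX, PXY, QRS, QRW, QST, QVW, RSV, RWY, STU, SUX, SVX, TUY, TWX, TWY, UXY, VWX

so the chain groups are C_0 ≅ Z^10, C_1 ≅ Z^30, C_2 ≅ Z^20.

Boundary ∂_1: C_1 → C_0 is given by ∂[p,q] = [q] − [p]. For instance
  ∂QR = R − Q.
This gives a 10×30 integer matrix of rank 9; reducing to Smith normal form yields diagonal entries (1,1,1,1,1,1,1,1,1).

Boundary ∂_2: C_2 → C_1 maps a triangle to the signed sum of its edges. For instance
  ∂PQV = QV − PV + PQ,
  ∂QVW = VW − QW + QV.
This gives a 30×20 integer matrix of rank 20; reducing to Smith normal form yields diagonal entries (1,1,1,1,1,1,1,1,1,1,1,1,1,1,1,1,1,1,1,2).

Computing H_k = (kernel of ∂_k) / (image of ∂_{k+1}):

  H_0: rank C_0 − rank ∂_1 = 10 − 9 = 1, and the invariant factors of ∂_1 are all 1, so H_0 ≅ Z.
  H_1: rank ker ∂_1 − rank ∂_2 = (30 − 9) − 20 = 1, and ∂_2 has invariant factor 2 > 1, so H_1 ≅ Z ⊕ Z/2Z.
  H_2: rank ker ∂_2 − rank ∂_3 = (20 − 20) − 0 = 0, and there is no ∂_3, so H_2 ≅ 0.

As a check, the Euler characteristic is 10 − 30 + 20 = 0, which agrees with 1 − 1 + 0 = 0.
(K is a triangulation of the Klein bottle.)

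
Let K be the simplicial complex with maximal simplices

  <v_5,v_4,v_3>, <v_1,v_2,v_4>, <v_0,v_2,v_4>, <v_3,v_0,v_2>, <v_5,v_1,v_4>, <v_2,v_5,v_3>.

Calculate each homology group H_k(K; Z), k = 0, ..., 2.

K has 6 vertices, 12 edges, 6 triangles.
rank ∂_0 = 0, rank ∂_1 = 5 ⇒ b_0 = 6 − 0 − 5 = 1; all invariant factors of ∂_1 are 1 so no torsion. So H_0 = Z.
rank ∂_1 = 5, rank ∂_2 = 6 ⇒ b_1 = 12 − 5 − 6 = 1; all invariant factors of ∂_2 are 1 so no torsion. So H_1 = Z.
rank ∂_2 = 6, rank ∂_3 = 0 ⇒ b_2 = 6 − 6 − 0 = 0. So H_2 = 0.

H_0 = Z,  H_1 = Z,  H_2 = 0.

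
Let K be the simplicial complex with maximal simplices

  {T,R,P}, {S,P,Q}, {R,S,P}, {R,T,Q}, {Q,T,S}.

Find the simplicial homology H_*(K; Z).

H_0 = Z,  H_1 = Z,  H_2 = 0.

Take the total order P < Q < R < S < T on the vertex set. Then K (dimension 2) consists of the simplices:

  0-simplices (5): P, Q, R, S, T
  1-simplices (10): PQ, PR, PS, PT, QR, QS, QT, RS, RT, ST
  2-simplices (5): PQS, PRS, PRT, QRT, QST

Hence C_0 ≅ Z^5, C_1 ≅ Z^10, C_2 ≅ Z^5.

Boundary ∂_1: C_1 → C_0 maps an edge to its endpoints' difference, ∂[p,q] = q − p. For instance
  ∂QT = T − Q.
The 5×10 boundary matrix has rank 4 and Smith normal form diag(1,1,1,1).

Boundary ∂_2: C_2 → C_1 sends each 2-simplex [p,q,r] to [q,r] − [p,r] + [p,q]. For instance
  ∂PQS = QS − PS + PQ,
  ∂QST = ST − QT + QS.
The 10×5 boundary matrix has rank 5 and Smith normal form diag(1,1,1,1,1).

Computing H_k = (kernel of ∂_k) / (image of ∂_{k+1}):

  H_0: rank C_0 − rank ∂_1 = 5 − 4 = 1, and the invariant factors of ∂_1 are all 1, so H_0 = Z.
  H_1: rank ker ∂_1 − rank ∂_2 = (10 − 4) − 5 = 1, and the invariant factors of ∂_2 are all 1, so H_1 = Z.
  H_2: rank ker ∂_2 − rank ∂_3 = (5 − 5) − 0 = 0, and there is no ∂_3, so H_2 = 0.

(K is a triangulation of the Möbius band.)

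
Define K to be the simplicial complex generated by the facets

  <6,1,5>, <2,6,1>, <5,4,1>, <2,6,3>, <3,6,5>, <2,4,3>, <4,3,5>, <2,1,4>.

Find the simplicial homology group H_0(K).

H_0 ≅ Z.

K has 6 vertices, 12 edges, 8 triangles.
rank ∂_0 = 0, rank ∂_1 = 5 ⇒ b_0 = 6 − 0 − 5 = 1; all invariant factors of ∂_1 are 1 so no torsion. So H_0 ≅ Z.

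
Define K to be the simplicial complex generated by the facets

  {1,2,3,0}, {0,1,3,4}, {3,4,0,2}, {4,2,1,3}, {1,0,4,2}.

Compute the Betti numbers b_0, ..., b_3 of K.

K has 5 vertices, 10 edges, 10 triangles, 5 3-simplices.
rank ∂_0 = 0, rank ∂_1 = 4 ⇒ b_0 = 5 − 0 − 4 = 1; all invariant factors of ∂_1 are 1 so no torsion. So H_0 = Z.
rank ∂_1 = 4, rank ∂_2 = 6 ⇒ b_1 = 10 − 4 − 6 = 0; all invariant factors of ∂_2 are 1 so no torsion. So H_1 = 0.
rank ∂_2 = 6, rank ∂_3 = 4 ⇒ b_2 = 10 − 6 − 4 = 0; all invariant factors of ∂_3 are 1 so no torsion. So H_2 = 0.
rank ∂_3 = 4, rank ∂_4 = 0 ⇒ b_3 = 5 − 4 − 0 = 1. So H_3 = Z.

b_0 = 1, b_1 = 0, b_2 = 0, b_3 = 1.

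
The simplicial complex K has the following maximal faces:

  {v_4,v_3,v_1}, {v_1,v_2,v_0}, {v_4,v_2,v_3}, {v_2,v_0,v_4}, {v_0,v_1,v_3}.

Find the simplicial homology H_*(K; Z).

We work with the vertex ordering v_0 < v_1 < v_2 < v_3 < v_4. The simplices of K, each written with vertices in increasing order, are:

  0-simplices (5): [v_0], [v_1], [v_2], [v_3], [v_4]
  1-simplices (10): [v_0,v_1], [v_0,v_2], [v_0,v_3], [v_0,v_4], [v_1,v_2], [v_1,v_3], [v_1,v_4], [v_2,v_3], [v_2,v_4], [v_3,v_4]
  2-simplices (5): [v_0,v_1,v_2], [v_0,v_1,v_3], [v_0,v_2,v_4], [v_1,v_3,v_4], [v_2,v_3,v_4]

Hence C_0 ≅ Z^5, C_1 ≅ Z^10, C_2 ≅ Z^5.

Boundary ∂_1: C_1 → C_0 sends each edge [p,q] (with p < q) to q − p.
The 5×10 boundary matrix has rank 4 and Smith normal form diag(1,1,1,1).

∂_2: C_2 → C_1 sends each 2-simplex [p,q,r] to [q,r] − [p,r] + [p,q]. For instance
  ∂[v_0,v_1,v_3] = [v_1,v_3] − [v_0,v_3] + [v_0,v_1],
  ∂[v_0,v_1,v_2] = [v_1,v_2] − [v_0,v_2] + [v_0,v_1].
As a 10×5 matrix over Z this has rank 5, with invariant factors (1,1,1,1,1).

From H_k ≅ ker(∂_k) / im(∂_{k+1}) we obtain:

  H_0: rank C_0 − rank ∂_1 = 5 − 4 = 1, and the invariant factors of ∂_1 are all 1, so H_0 ≅ Z.
  H_1: rank ker ∂_1 − rank ∂_2 = (10 − 4) − 5 = 1, and the invariant factors of ∂_2 are all 1, so H_1 ≅ Z.
  H_2: rank ker ∂_2 − rank ∂_3 = (5 − 5) − 0 = 0, and there is no ∂_3, so H_2 ≅ 0.

H_0 = Z,  H_1 = Z,  H_2 = 0.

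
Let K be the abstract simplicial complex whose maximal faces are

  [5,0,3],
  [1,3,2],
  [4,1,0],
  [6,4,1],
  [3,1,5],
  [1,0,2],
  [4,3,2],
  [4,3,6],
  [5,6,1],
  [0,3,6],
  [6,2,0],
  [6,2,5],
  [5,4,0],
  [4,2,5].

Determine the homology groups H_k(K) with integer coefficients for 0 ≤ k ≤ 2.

H_0 = Z,  H_1 = Z^2,  H_2 = Z.

We work with the vertex ordering 0 < 1 < 2 < 3 < 4 < 5 < 6. The simplices of K, each written with vertices in increasing order, are:

  0-simplices (7): [0], [1], [2], [3], [4], [5], [6]
  1-simplices (21): [0,1], [0,2], [0,3], [0,4], [0,5], [0,6], [1,2], [1,3], [1,4], [1,5], [1,6], [2,3], [2,4], [2,5], [2,6], [3,4], [3,5], [3,6], [4,5], [4,6], [5,6]
  2-simplices (14): [0,1,2], [0,1,4], [0,2,6], [0,3,5], [0,3,6], [0,4,5], [1,2,3], [1,3,5], [1,4,6], [1,5,6], [2,3,4], [2,4,5], [2,5,6], [3,4,6]

Hence C_0 ≅ Z^7, C_1 ≅ Z^21, C_2 ≅ Z^14.

Boundary ∂_1: C_1 → C_0 is given by ∂[p,q] = [q] − [p].
As a 7×21 matrix over Z this has rank 6, with invariant factors (1,1,1,1,1,1).

The boundary map ∂_2: C_2 → C_1 acts by ∂[p,q,r] = [q,r] − [p,r] + [p,q]. For instance
  ∂[0,1,4] = [1,4] − [0,4] + [0,1],
  ∂[0,3,5] = [3,5] − [0,5] + [0,3].
The resulting 21×14 matrix has rank 13, and its Smith normal form has invariant factors (1,1,1,1,1,1,1,1,1,1,1,1,1).

Reading off H_k = ker ∂_k / im ∂_{k+1}:

  H_0: rank C_0 − rank ∂_1 = 7 − 6 = 1, and the invariant factors of ∂_1 are all 1, so H_0 ≅ Z.
  H_1: rank ker ∂_1 − rank ∂_2 = (21 − 6) − 13 = 2, and the invariant factors of ∂_2 are all 1, so H_1 ≅ Z^2.
  H_2: rank ker ∂_2 − rank ∂_3 = (14 − 13) − 0 = 1, and there is no ∂_3, so H_2 ≅ Z.

As a check, the Euler characteristic is 7 − 21 + 14 = 0, which agrees with 1 − 2 + 1 = 0.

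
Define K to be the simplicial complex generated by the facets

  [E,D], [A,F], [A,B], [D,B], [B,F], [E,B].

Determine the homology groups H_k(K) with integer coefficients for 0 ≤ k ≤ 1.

H_0 = Z,  H_1 = Z^2.

Take the total order A < B < D < E < F on the vertex set. Then K (dimension 1) consists of the simplices:

  0-simplices (5): A, B, D, E, F
  1-simplices (6): AB, AF, BD, BE, BF, DE

Hence C_0 ≅ Z^5, C_1 ≅ Z^6.

The boundary map ∂_1: C_1 → C_0 is given by ∂[p,q] = [q] − [p]. For instance
  ∂AF = F − A.
The resulting 5×6 matrix has rank 4, and its Smith normal form has invariant factors (1,1,1,1).

From H_k ≅ ker(∂_k) / im(∂_{k+1}) we obtain:

  H_0: rank C_0 − rank ∂_1 = 5 − 4 = 1, and the invariant factors of ∂_1 are all 1, so H_0 = Z.
  H_1: rank ker ∂_1 − rank ∂_2 = (6 − 4) − 0 = 2, and there is no ∂_2, so H_1 = Z^2.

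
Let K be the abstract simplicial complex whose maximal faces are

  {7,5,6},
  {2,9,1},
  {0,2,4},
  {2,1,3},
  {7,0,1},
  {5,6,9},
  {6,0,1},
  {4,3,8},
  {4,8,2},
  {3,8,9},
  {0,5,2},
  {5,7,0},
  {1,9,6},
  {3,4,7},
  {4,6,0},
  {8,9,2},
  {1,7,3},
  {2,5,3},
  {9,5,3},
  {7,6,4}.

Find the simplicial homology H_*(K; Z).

Order the vertices as 0 < 1 < 2 < 3 < 4 < 5 < 6 < 7 < 8 < 9. Listing each simplex with vertices in this order, K has dimension 2 with simplices:

  0-simplices (10): [0], [1], [2], [3], [4], [5], [6], [7], [8], [9]
  1-simplices (30): (30 of them)
  2-simplices (20): (20 of them)

giving chain groups C_0 ≅ Z^10, C_1 ≅ Z^30, C_2 ≅ Z^20.

Boundary ∂_1: C_1 → C_0 sends each edge [p,q] (with p < q) to q − p.
The 10×30 boundary matrix has rank 9 and Smith normal form diag(1,1,1,1,1,1,1,1,1).

The boundary map ∂_2: C_2 → C_1 maps a triangle to the signed sum of its edges. For instance
  ∂[3,8,9] = [8,9] − [3,9] + [3,8],
  ∂[1,3,7] = [3,7] − [1,7] + [1,3].
This gives a 30×20 integer matrix of rank 20; reducing to Smith normal form yields diagonal entries (1,1,1,1,1,1,1,1,1,1,1,1,1,1,1,1,1,1,1,2).

Reading off H_k = ker ∂_k / im ∂_{k+1}:

  H_0: rank C_0 − rank ∂_1 = 10 − 9 = 1, and the invariant factors of ∂_1 are all 1, so H_0 ≅ Z.
  H_1: rank ker ∂_1 − rank ∂_2 = (30 − 9) − 20 = 1, and ∂_2 has invariant factor 2 > 1, so H_1 ≅ Z ⊕ Z/2Z.
  H_2: rank ker ∂_2 − rank ∂_3 = (20 − 20) − 0 = 0, and there is no ∂_3, so H_2 ≅ 0.

H_0 = Z,  H_1 = Z ⊕ Z/2Z,  H_2 = 0.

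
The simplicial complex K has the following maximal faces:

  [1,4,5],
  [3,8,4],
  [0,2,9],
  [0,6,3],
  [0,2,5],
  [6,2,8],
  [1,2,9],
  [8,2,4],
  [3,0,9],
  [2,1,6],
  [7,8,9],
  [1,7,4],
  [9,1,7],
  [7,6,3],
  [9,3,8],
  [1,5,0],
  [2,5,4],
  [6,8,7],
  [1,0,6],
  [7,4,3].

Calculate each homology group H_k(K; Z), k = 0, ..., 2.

H_0 = Z,  H_1 = Z ⊕ Z_2,  H_2 = 0.

Order the vertices as 0 < 1 < 2 < 3 < 4 < 5 < 6 < 7 < 8 < 9. Listing each simplex with vertices in this order, K has dimension 2 with simplices:

  0-simplices (10): [0], [1], [2], [3], [4], [5], [6], [7], [8], [9]
  1-simplices (30): (30 of them)
  2-simplices (20): (20 of them)

Hence C_0 ≅ Z^10, C_1 ≅ Z^30, C_2 ≅ Z^20.

Boundary ∂_1: C_1 → C_0 sends each edge [p,q] (with p < q) to q − p.
This gives a 10×30 integer matrix of rank 9; reducing to Smith normal form yields diagonal entries (1,1,1,1,1,1,1,1,1).

∂_2: C_2 → C_1 acts by ∂[p,q,r] = [q,r] − [p,r] + [p,q]. For instance
  ∂[7,8,9] = [8,9] − [7,9] + [7,8],
  ∂[3,6,7] = [6,7] − [3,7] + [3,6].
As a 30×20 matrix over Z this has rank 20, with invariant factors (1,1,1,1,1,1,1,1,1,1,1,1,1,1,1,1,1,1,1,2).

Reading off H_k = ker ∂_k / im ∂_{k+1}:

  H_0: rank C_0 − rank ∂_1 = 10 − 9 = 1, and the invariant factors of ∂_1 are all 1, so H_0 ≅ Z.
  H_1: rank ker ∂_1 − rank ∂_2 = (30 − 9) − 20 = 1, and ∂_2 has invariant factor 2 > 1, so H_1 ≅ Z ⊕ Z_2.
  H_2: rank ker ∂_2 − rank ∂_3 = (20 − 20) − 0 = 0, and there is no ∂_3, so H_2 ≅ 0.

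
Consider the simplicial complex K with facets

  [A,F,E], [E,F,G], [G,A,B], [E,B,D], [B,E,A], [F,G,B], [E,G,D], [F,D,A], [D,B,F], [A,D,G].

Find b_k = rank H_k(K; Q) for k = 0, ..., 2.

b_0 = 1, b_1 = 0, b_2 = 0.

Fix the vertex order A < B < D < E < F < G and write every simplex with vertices in increasing order. Then dim K = 2 and the simplices of K are:

  0-simplices (6): A, B, D, E, F, G
  1-simplices (15): AB, AD, AE, AF, AG, BD, BE, BF, BG, DE, DF, DG, EF, EG, FG
  2-simplices (10): ABE, ABG, ADF, ADG, AEF, BDE, BDF, BFG, DEG, EFG

so the chain groups are C_0 ≅ Z^6, C_1 ≅ Z^15, C_2 ≅ Z^10.

The boundary map ∂_1: C_1 → C_0 sends each edge [p,q] (with p < q) to q − p.
The 6×15 boundary matrix has rank 5 and Smith normal form diag(1,1,1,1,1).

Boundary ∂_2: C_2 → C_1 acts by ∂[p,q,r] = [q,r] − [p,r] + [p,q]. For instance
  ∂DEG = EG − DG + DE,
  ∂ABG = BG − AG + AB.
The 15×10 boundary matrix has rank 10 and Smith normal form diag(1,1,1,1,1,1,1,1,1,2).

Reading off H_k = ker ∂_k / im ∂_{k+1}:

  H_0: rank C_0 − rank ∂_1 = 6 − 5 = 1, and the invariant factors of ∂_1 are all 1, so H_0 = Z.
  H_1: rank ker ∂_1 − rank ∂_2 = (15 − 5) − 10 = 0, and ∂_2 has invariant factor 2 > 1, so H_1 = Z/2.
  H_2: rank ker ∂_2 − rank ∂_3 = (10 − 10) − 0 = 0, and there is no ∂_3, so H_2 = 0.

As a check, the Euler characteristic is 6 − 15 + 10 = 1, which agrees with 1 − 0 + 0 = 1.

Hence the Betti numbers are b_0 = 1, b_1 = 0, b_2 = 0.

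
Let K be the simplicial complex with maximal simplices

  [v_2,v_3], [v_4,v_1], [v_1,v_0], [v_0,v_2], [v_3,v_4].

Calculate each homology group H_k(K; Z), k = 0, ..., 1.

Fix the vertex order v_0 < v_1 < v_2 < v_3 < v_4 and write every simplex with vertices in increasing order. Then dim K = 1 and the simplices of K are:

  0-simplices (5): [v_0], [v_1], [v_2], [v_3], [v_4]
  1-simplices (5): [v_0,v_1], [v_0,v_2], [v_1,v_4], [v_2,v_3], [v_3,v_4]

so the chain groups are C_0 ≅ Z^5, C_1 ≅ Z^5.

∂_1: C_1 → C_0 is given by ∂[p,q] = [q] − [p]. For instance
  ∂[v_3,v_4] = [v_4] − [v_3].
The 5×5 boundary matrix has rank 4 and Smith normal form diag(1,1,1,1).

Reading off H_k = ker ∂_k / im ∂_{k+1}:

  H_0: rank C_0 − rank ∂_1 = 5 − 4 = 1, and the invariant factors of ∂_1 are all 1, so H_0 = Z.
  H_1: rank ker ∂_1 − rank ∂_2 = (5 − 4) − 0 = 1, and there is no ∂_2, so H_1 = Z.

As a check, the Euler characteristic is 5 − 5 = 0, which agrees with 1 − 1 = 0.
(K is a triangulation of the circle S^1.)

H_0 = Z,  H_1 = Z.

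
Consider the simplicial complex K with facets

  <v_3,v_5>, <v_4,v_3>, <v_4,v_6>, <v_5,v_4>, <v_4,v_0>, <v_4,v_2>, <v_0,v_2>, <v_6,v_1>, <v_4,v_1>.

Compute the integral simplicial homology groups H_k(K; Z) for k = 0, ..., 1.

H_0 = Z,  H_1 = Z^3.

K has 7 vertices, 9 edges.
rank ∂_0 = 0, rank ∂_1 = 6 ⇒ b_0 = 7 − 0 − 6 = 1; all invariant factors of ∂_1 are 1 so no torsion. So H_0 = Z.
rank ∂_1 = 6, rank ∂_2 = 0 ⇒ b_1 = 9 − 6 − 0 = 3. So H_1 = Z^3.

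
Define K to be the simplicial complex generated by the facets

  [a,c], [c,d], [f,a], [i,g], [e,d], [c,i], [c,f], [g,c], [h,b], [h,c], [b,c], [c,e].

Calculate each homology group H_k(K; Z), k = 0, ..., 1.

H_0 ≅ Z,  H_1 ≅ Z^4.

We work with the vertex ordering a < b < c < d < e < f < g < h < i. The simplices of K, each written with vertices in increasing order, are:

  0-simplices (9): a, b, c, d, e, f, g, h, i
  1-simplices (12): ac, af, bc, bh, cd, ce, cf, cg, ch, ci, de, gi

giving chain groups C_0 ≅ Z^9, C_1 ≅ Z^12.

∂_1: C_1 → C_0 maps an edge to its endpoints' difference, ∂[p,q] = q − p.
The resulting 9×12 matrix has rank 8, and its Smith normal form has invariant factors (1,1,1,1,1,1,1,1).

Now H_k = ker ∂_k / im ∂_{k+1}, so:

  H_0: rank C_0 − rank ∂_1 = 9 − 8 = 1, and the invariant factors of ∂_1 are all 1, so H_0 = Z.
  H_1: rank ker ∂_1 − rank ∂_2 = (12 − 8) − 0 = 4, and there is no ∂_2, so H_1 = Z^4.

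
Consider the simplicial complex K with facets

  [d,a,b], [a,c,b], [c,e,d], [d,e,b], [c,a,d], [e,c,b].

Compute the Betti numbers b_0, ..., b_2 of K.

b_0 = 1, b_1 = 0, b_2 = 1.

Take the total order a < b < c < d < e on the vertex set. Then K (dimension 2) consists of the simplices:

  0-simplices (5): a, b, c, d, e
  1-simplices (9): ab, ac, ad, bc, bd, be, cd, ce, de
  2-simplices (6): abc, abd, acd, bce, bde, cde

Hence C_0 ≅ Z^5, C_1 ≅ Z^9, C_2 ≅ Z^6.

Boundary ∂_1: C_1 → C_0 sends each edge [p,q] (with p < q) to q − p. For instance
  ∂ab = b − a.
This gives a 5×9 integer matrix of rank 4; reducing to Smith normal form yields diagonal entries (1,1,1,1).

Boundary ∂_2: C_2 → C_1 acts by ∂[p,q,r] = [q,r] − [p,r] + [p,q]. For instance
  ∂bce = ce − be + bc,
  ∂acd = cd − ad + ac.
The resulting 9×6 matrix has rank 5, and its Smith normal form has invariant factors (1,1,1,1,1).

Reading off H_k = ker ∂_k / im ∂_{k+1}:

  H_0: rank C_0 − rank ∂_1 = 5 − 4 = 1, and the invariant factors of ∂_1 are all 1, so H_0 ≅ Z.
  H_1: rank ker ∂_1 − rank ∂_2 = (9 − 4) − 5 = 0, and the invariant factors of ∂_2 are all 1, so H_1 ≅ 0.
  H_2: rank ker ∂_2 − rank ∂_3 = (6 − 5) − 0 = 1, and there is no ∂_3, so H_2 ≅ Z.

(K is a triangulation of the 2-sphere S^2.)

Hence the Betti numbers are b_0 = 1, b_1 = 0, b_2 = 1.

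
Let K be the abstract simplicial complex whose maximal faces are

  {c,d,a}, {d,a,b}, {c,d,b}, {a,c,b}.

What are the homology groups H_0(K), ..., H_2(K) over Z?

H_0 ≅ Z,  H_1 = 0,  H_2 ≅ Z.

Fix the vertex order a < b < c < d and write every simplex with vertices in increasing order. Then dim K = 2 and the simplices of K are:

  0-simplices (4): a, b, c, d
  1-simplices (6): ab, ac, ad, bc, bd, cd
  2-simplices (4): abc, abd, acd, bcd

Hence C_0 ≅ Z^4, C_1 ≅ Z^6, C_2 ≅ Z^4.

Boundary ∂_1: C_1 → C_0 sends each edge [p,q] (with p < q) to q − p.
The resulting 4×6 matrix has rank 3, and its Smith normal form has invariant factors (1,1,1).

∂_2: C_2 → C_1 acts by ∂[p,q,r] = [q,r] − [p,r] + [p,q]. For instance
  ∂abc = bc − ac + ab,
  ∂acd = cd − ad + ac.
This gives a 6×4 integer matrix of rank 3; reducing to Smith normal form yields diagonal entries (1,1,1).

Computing H_k = (kernel of ∂_k) / (image of ∂_{k+1}):

  H_0: rank C_0 − rank ∂_1 = 4 − 3 = 1, and the invariant factors of ∂_1 are all 1, so H_0 = Z.
  H_1: rank ker ∂_1 − rank ∂_2 = (6 − 3) − 3 = 0, and the invariant factors of ∂_2 are all 1, so H_1 = 0.
  H_2: rank ker ∂_2 − rank ∂_3 = (4 − 3) − 0 = 1, and there is no ∂_3, so H_2 = Z.

(K is a triangulation of the 2-sphere S^2.)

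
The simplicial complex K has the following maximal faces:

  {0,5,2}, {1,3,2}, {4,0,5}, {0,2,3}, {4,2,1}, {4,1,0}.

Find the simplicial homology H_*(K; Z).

H_0 ≅ Z,  H_1 ≅ Z,  H_2 = 0.

We work with the vertex ordering 0 < 1 < 2 < 3 < 4 < 5. The simplices of K, each written with vertices in increasing order, are:

  0-simplices (6): [0], [1], [2], [3], [4], [5]
  1-simplices (12): [0,1], [0,2], [0,3], [0,4], [0,5], [1,2], [1,3], [1,4], [2,3], [2,4], [2,5], [4,5]
  2-simplices (6): [0,1,4], [0,2,3], [0,2,5], [0,4,5], [1,2,3], [1,2,4]

giving chain groups C_0 ≅ Z^6, C_1 ≅ Z^12, C_2 ≅ Z^6.

The boundary map ∂_1: C_1 → C_0 is given by ∂[p,q] = [q] − [p]. For instance
  ∂[4,5] = [5] − [4].
As a 6×12 matrix over Z this has rank 5, with invariant factors (1,1,1,1,1).

∂_2: C_2 → C_1 maps a triangle to the signed sum of its edges. For instance
  ∂[0,1,4] = [1,4] − [0,4] + [0,1],
  ∂[1,2,4] = [2,4] − [1,4] + [1,2].
The 12×6 boundary matrix has rank 6 and Smith normal form diag(1,1,1,1,1,1).

Computing H_k = (kernel of ∂_k) / (image of ∂_{k+1}):

  H_0: rank C_0 − rank ∂_1 = 6 − 5 = 1, and the invariant factors of ∂_1 are all 1, so H_0 ≅ Z.
  H_1: rank ker ∂_1 − rank ∂_2 = (12 − 5) − 6 = 1, and the invariant factors of ∂_2 are all 1, so H_1 ≅ Z.
  H_2: rank ker ∂_2 − rank ∂_3 = (6 − 6) − 0 = 0, and there is no ∂_3, so H_2 ≅ 0.

As a check, the Euler characteristic is 6 − 12 + 6 = 0, which agrees with 1 − 1 + 0 = 0.
(K is a triangulation of the cylinder S^1 x I.)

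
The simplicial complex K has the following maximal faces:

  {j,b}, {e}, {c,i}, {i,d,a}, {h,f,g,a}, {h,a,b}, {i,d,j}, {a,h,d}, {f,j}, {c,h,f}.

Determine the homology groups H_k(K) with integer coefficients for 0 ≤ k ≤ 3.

Take the total order a < b < c < d < e < f < g < h < i < j on the vertex set. Then K (dimension 3) consists of the simplices:

  0-simplices (10): a, b, c, d, e, f, g, h, i, j
  1-simplices (19): ab, ad, af, ag, ah, ai, bh, bj, cf, ch, ci, dh, di, dj, fg, fh, fj, gh, ij
  2-simplices (9): abh, adh, adi, afg, afh, agh, cfh, dij, fgh
  3-simplices (1): afgh

Hence C_0 ≅ Z^10, C_1 ≅ Z^19, C_2 ≅ Z^9, C_3 ≅ Z^1.

∂_1: C_1 → C_0 maps an edge to its endpoints' difference, ∂[p,q] = q − p.
The resulting 10×19 matrix has rank 8, and its Smith normal form has invariant factors (1,1,1,1,1,1,1,1).

The boundary map ∂_2: C_2 → C_1 acts by ∂[p,q,r] = [q,r] − [p,r] + [p,q]. For instance
  ∂dij = ij − dj + di,
  ∂adh = dh − ah + ad.
The resulting 19×9 matrix has rank 8, and its Smith normal form has invariant factors (1,1,1,1,1,1,1,1).

Boundary ∂_3: C_3 → C_2 sends each 3-simplex σ to the alternating sum Σ_i (−1)^i (σ with its i-th vertex removed). For instance
  ∂afgh = fgh − agh + afh − afg.
As a 9×1 matrix over Z this has rank 1, with invariant factors (1).

Computing H_k = (kernel of ∂_k) / (image of ∂_{k+1}):

  H_0: rank C_0 − rank ∂_1 = 10 − 8 = 2, and the invariant factors of ∂_1 are all 1, so H_0 = Z^2.
  H_1: rank ker ∂_1 − rank ∂_2 = (19 − 8) − 8 = 3, and the invariant factors of ∂_2 are all 1, so H_1 = Z^3.
  H_2: rank ker ∂_2 − rank ∂_3 = (9 − 8) − 1 = 0, and the invariant factors of ∂_3 are all 1, so H_2 = 0.
  H_3: rank ker ∂_3 − rank ∂_4 = (1 − 1) − 0 = 0, and there is no ∂_4, so H_3 = 0.

H_0 ≅ Z^2,  H_1 ≅ Z^3,  H_2 = 0,  H_3 = 0.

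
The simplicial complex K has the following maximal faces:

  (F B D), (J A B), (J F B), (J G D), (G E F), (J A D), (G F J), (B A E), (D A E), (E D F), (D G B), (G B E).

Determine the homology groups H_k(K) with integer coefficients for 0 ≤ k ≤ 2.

H_0 = Z,  H_1 = Z/2,  H_2 = 0.

Order the vertices as A < B < D < E < F < G < J. Listing each simplex with vertices in this order, K has dimension 2 with simplices:

  0-simplices (7): A, B, D, E, F, G, J
  1-simplices (18): AB, AD, AE, AJ, BD, BE, BF, BG, BJ, DE, DF, DG, DJ, EF, EG, FG, FJ, GJ
  2-simplices (12): ABE, ABJ, ADE, ADJ, BDF, BDG, BEG, BFJ, DEF, DGJ, EFG, FGJ

Hence C_0 ≅ Z^7, C_1 ≅ Z^18, C_2 ≅ Z^12.

Boundary ∂_1: C_1 → C_0 sends each edge [p,q] (with p < q) to q − p. For instance
  ∂EG = G − E.
The 7×18 boundary matrix has rank 6 and Smith normal form diag(1,1,1,1,1,1).

∂_2: C_2 → C_1 acts by ∂[p,q,r] = [q,r] − [p,r] + [p,q]. For instance
  ∂FGJ = GJ − FJ + FG,
  ∂EFG = FG − EG + EF.
The resulting 18×12 matrix has rank 12, and its Smith normal form has invariant factors (1,1,1,1,1,1,1,1,1,1,1,2).

From H_k ≅ ker(∂_k) / im(∂_{k+1}) we obtain:

  H_0: rank C_0 − rank ∂_1 = 7 − 6 = 1, and the invariant factors of ∂_1 are all 1, so H_0 ≅ Z.
  H_1: rank ker ∂_1 − rank ∂_2 = (18 − 6) − 12 = 0, and ∂_2 has invariant factor 2 > 1, so H_1 ≅ Z/2.
  H_2: rank ker ∂_2 − rank ∂_3 = (12 − 12) − 0 = 0, and there is no ∂_3, so H_2 ≅ 0.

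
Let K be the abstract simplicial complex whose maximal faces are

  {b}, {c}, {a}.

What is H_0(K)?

K has 3 vertices.
rank ∂_0 = 0, rank ∂_1 = 0 ⇒ b_0 = 3 − 0 − 0 = 3. So H_0 ≅ Z^3.

H_0 ≅ Z^3.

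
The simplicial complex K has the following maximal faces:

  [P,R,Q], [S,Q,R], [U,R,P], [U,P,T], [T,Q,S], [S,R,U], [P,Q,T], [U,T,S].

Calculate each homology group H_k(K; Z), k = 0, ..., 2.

H_0 = Z,  H_1 = 0,  H_2 = Z.

Fix the vertex order P < Q < R < S < T < U and write every simplex with vertices in increasing order. Then dim K = 2 and the simplices of K are:

  0-simplices (6): P, Q, R, S, T, U
  1-simplices (12): PQ, PR, PT, PU, QR, QS, QT, RS, RU, ST, SU, TU
  2-simplices (8): PQR, PQT, PRU, PTU, QRS, QST, RSU, STU

so the chain groups are C_0 ≅ Z^6, C_1 ≅ Z^12, C_2 ≅ Z^8.

The boundary map ∂_1: C_1 → C_0 maps an edge to its endpoints' difference, ∂[p,q] = q − p.
This gives a 6×12 integer matrix of rank 5; reducing to Smith normal form yields diagonal entries (1,1,1,1,1).

The boundary map ∂_2: C_2 → C_1 maps a triangle to the signed sum of its edges. For instance
  ∂RSU = SU − RU + RS,
  ∂QST = ST − QT + QS.
The 12×8 boundary matrix has rank 7 and Smith normal form diag(1,1,1,1,1,1,1).

From H_k ≅ ker(∂_k) / im(∂_{k+1}) we obtain:

  H_0: rank C_0 − rank ∂_1 = 6 − 5 = 1, and the invariant factors of ∂_1 are all 1, so H_0 ≅ Z.
  H_1: rank ker ∂_1 − rank ∂_2 = (12 − 5) − 7 = 0, and the invariant factors of ∂_2 are all 1, so H_1 ≅ 0.
  H_2: rank ker ∂_2 − rank ∂_3 = (8 − 7) − 0 = 1, and there is no ∂_3, so H_2 ≅ Z.

(K is a triangulation of the 2-sphere S^2.)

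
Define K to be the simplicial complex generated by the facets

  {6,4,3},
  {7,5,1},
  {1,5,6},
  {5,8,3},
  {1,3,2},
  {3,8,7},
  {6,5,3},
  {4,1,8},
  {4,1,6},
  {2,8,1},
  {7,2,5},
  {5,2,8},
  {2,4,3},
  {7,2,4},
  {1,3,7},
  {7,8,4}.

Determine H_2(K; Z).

K has 8 vertices, 24 edges, 16 triangles.
rank ∂_2 = 15, rank ∂_3 = 0 ⇒ b_2 = 16 − 15 − 0 = 1. So H_2 ≅ Z.

H_2 = Z.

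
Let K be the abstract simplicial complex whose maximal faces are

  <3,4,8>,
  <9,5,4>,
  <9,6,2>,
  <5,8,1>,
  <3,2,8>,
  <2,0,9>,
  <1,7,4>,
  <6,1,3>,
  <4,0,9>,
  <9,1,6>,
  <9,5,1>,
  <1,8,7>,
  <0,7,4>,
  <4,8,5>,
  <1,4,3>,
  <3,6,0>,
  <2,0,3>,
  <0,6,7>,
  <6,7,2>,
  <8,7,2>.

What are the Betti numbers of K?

b_0 = 1, b_1 = 1, b_2 = 0.

Fix the vertex order 0 < 1 < 2 < 3 < 4 < 5 < 6 < 7 < 8 < 9 and write every simplex with vertices in increasing order. Then dim K = 2 and the simplices of K are:

  0-simplices (10): [0], [1], [2], [3], [4], [5], [6], [7], [8], [9]
  1-simplices (30): (30 of them)
  2-simplices (20): (20 of them)

giving chain groups C_0 ≅ Z^10, C_1 ≅ Z^30, C_2 ≅ Z^20.

Boundary ∂_1: C_1 → C_0 sends each edge [p,q] (with p < q) to q − p.
The 10×30 boundary matrix has rank 9 and Smith normal form diag(1,1,1,1,1,1,1,1,1).

The boundary map ∂_2: C_2 → C_1 sends each 2-simplex [p,q,r] to [q,r] − [p,r] + [p,q]. For instance
  ∂[4,5,8] = [5,8] − [4,8] + [4,5],
  ∂[2,7,8] = [7,8] − [2,8] + [2,7].
The resulting 30×20 matrix has rank 20, and its Smith normal form has invariant factors (1,1,1,1,1,1,1,1,1,1,1,1,1,1,1,1,1,1,1,2).

Computing H_k = (kernel of ∂_k) / (image of ∂_{k+1}):

  H_0: rank C_0 − rank ∂_1 = 10 − 9 = 1, and the invariant factors of ∂_1 are all 1, so H_0 = Z.
  H_1: rank ker ∂_1 − rank ∂_2 = (30 − 9) − 20 = 1, and ∂_2 has invariant factor 2 > 1, so H_1 = Z ⊕ Z/2.
  H_2: rank ker ∂_2 − rank ∂_3 = (20 − 20) − 0 = 0, and there is no ∂_3, so H_2 = 0.

Hence the Betti numbers are b_0 = 1, b_1 = 1, b_2 = 0.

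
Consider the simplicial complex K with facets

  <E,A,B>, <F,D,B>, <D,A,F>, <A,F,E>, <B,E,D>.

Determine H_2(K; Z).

H_2 = 0.

Fix the vertex order A < B < D < E < F and write every simplex with vertices in increasing order. Then dim K = 2 and the simplices of K are:

  0-simplices (5): A, B, D, E, F
  1-simplices (10): AB, AD, AE, AF, BD, BE, BF, DE, DF, EF
  2-simplices (5): ABE, ADF, AEF, BDE, BDF

Hence C_0 ≅ Z^5, C_1 ≅ Z^10, C_2 ≅ Z^5.

The boundary map ∂_1: C_1 → C_0 maps an edge to its endpoints' difference, ∂[p,q] = q − p.
The 5×10 boundary matrix has rank 4 and Smith normal form diag(1,1,1,1).

∂_2: C_2 → C_1 sends each 2-simplex [p,q,r] to [q,r] − [p,r] + [p,q]. For instance
  ∂ABE = BE − AE + AB,
  ∂ADF = DF − AF + AD.
This gives a 10×5 integer matrix of rank 5; reducing to Smith normal form yields diagonal entries (1,1,1,1,1).

Now H_k = ker ∂_k / im ∂_{k+1}, so:

  H_2: rank ker ∂_2 − rank ∂_3 = (5 − 5) − 0 = 0, and there is no ∂_3, so H_2 = 0.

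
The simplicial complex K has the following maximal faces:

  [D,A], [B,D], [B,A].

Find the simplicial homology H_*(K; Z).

H_0 = Z,  H_1 = Z.

K has 3 vertices, 3 edges.
rank ∂_0 = 0, rank ∂_1 = 2 ⇒ b_0 = 3 − 0 − 2 = 1; all invariant factors of ∂_1 are 1 so no torsion. So H_0 ≅ Z.
rank ∂_1 = 2, rank ∂_2 = 0 ⇒ b_1 = 3 − 2 − 0 = 1. So H_1 ≅ Z.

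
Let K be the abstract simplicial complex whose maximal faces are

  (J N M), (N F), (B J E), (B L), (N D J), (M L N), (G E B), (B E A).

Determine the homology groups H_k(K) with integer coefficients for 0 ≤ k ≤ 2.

We work with the vertex ordering A < B < D < E < F < G < J < L < M < N. The simplices of K, each written with vertices in increasing order, are:

  0-simplices (10): A, B, D, E, F, G, J, L, M, N
  1-simplices (16): AB, AE, BE, BG, BJ, BL, DJ, DN, EG, EJ, FN, JM, JN, LM, LN, MN
  2-simplices (6): ABE, BEG, BEJ, DJN, JMN, LMN

giving chain groups C_0 ≅ Z^10, C_1 ≅ Z^16, C_2 ≅ Z^6.

∂_1: C_1 → C_0 is given by ∂[p,q] = [q] − [p].
As a 10×16 matrix over Z this has rank 9, with invariant factors (1,1,1,1,1,1,1,1,1).

Boundary ∂_2: C_2 → C_1 sends each 2-simplex [p,q,r] to [q,r] − [p,r] + [p,q]. For instance
  ∂BEJ = EJ − BJ + BE,
  ∂DJN = JN − DN + DJ.
The 16×6 boundary matrix has rank 6 and Smith normal form diag(1,1,1,1,1,1).

Now H_k = ker ∂_k / im ∂_{k+1}, so:

  H_0: rank C_0 − rank ∂_1 = 10 − 9 = 1, and the invariant factors of ∂_1 are all 1, so H_0 ≅ Z.
  H_1: rank ker ∂_1 − rank ∂_2 = (16 − 9) − 6 = 1, and the invariant factors of ∂_2 are all 1, so H_1 ≅ Z.
  H_2: rank ker ∂_2 − rank ∂_3 = (6 − 6) − 0 = 0, and there is no ∂_3, so H_2 ≅ 0.

H_0 ≅ Z,  H_1 ≅ Z,  H_2 = 0.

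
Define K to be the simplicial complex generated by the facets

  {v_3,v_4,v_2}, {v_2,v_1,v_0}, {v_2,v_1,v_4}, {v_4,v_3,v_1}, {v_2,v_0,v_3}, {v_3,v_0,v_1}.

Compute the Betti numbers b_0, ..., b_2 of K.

b_0 = 1, b_1 = 0, b_2 = 1.

K has 5 vertices, 9 edges, 6 triangles.
rank ∂_0 = 0, rank ∂_1 = 4 ⇒ b_0 = 5 − 0 − 4 = 1; all invariant factors of ∂_1 are 1 so no torsion. So H_0 = Z.
rank ∂_1 = 4, rank ∂_2 = 5 ⇒ b_1 = 9 − 4 − 5 = 0; all invariant factors of ∂_2 are 1 so no torsion. So H_1 = 0.
rank ∂_2 = 5, rank ∂_3 = 0 ⇒ b_2 = 6 − 5 − 0 = 1. So H_2 = Z.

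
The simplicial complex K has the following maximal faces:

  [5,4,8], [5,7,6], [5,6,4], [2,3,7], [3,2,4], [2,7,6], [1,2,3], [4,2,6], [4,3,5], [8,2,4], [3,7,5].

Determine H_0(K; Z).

Order the vertices as 1 < 2 < 3 < 4 < 5 < 6 < 7 < 8. Listing each simplex with vertices in this order, K has dimension 2 with simplices:

  0-simplices (8): [1], [2], [3], [4], [5], [6], [7], [8]
  1-simplices (17): [1,2], [1,3], [2,3], [2,4], [2,6], [2,7], [2,8], [3,4], [3,5], [3,7], [4,5], [4,6], [4,8], [5,6], [5,7], [5,8], [6,7]
  2-simplices (11): [1,2,3], [2,3,4], [2,3,7], [2,4,6], [2,4,8], [2,6,7], [3,4,5], [3,5,7], [4,5,6], [4,5,8], [5,6,7]

giving chain groups C_0 ≅ Z^8, C_1 ≅ Z^17, C_2 ≅ Z^11.

∂_1: C_1 → C_0 sends each edge [p,q] (with p < q) to q − p. For instance
  ∂[3,4] = [4] − [3].
As a 8×17 matrix over Z this has rank 7, with invariant factors (1,1,1,1,1,1,1).

The boundary map ∂_2: C_2 → C_1 maps a triangle to the signed sum of its edges. For instance
  ∂[1,2,3] = [2,3] − [1,3] + [1,2],
  ∂[3,5,7] = [5,7] − [3,7] + [3,5].
The resulting 17×11 matrix has rank 10, and its Smith normal form has invariant factors (1,1,1,1,1,1,1,1,1,1).

From H_k ≅ ker(∂_k) / im(∂_{k+1}) we obtain:

  H_0: rank C_0 − rank ∂_1 = 8 − 7 = 1, and the invariant factors of ∂_1 are all 1, so H_0 = Z.

H_0 = Z.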